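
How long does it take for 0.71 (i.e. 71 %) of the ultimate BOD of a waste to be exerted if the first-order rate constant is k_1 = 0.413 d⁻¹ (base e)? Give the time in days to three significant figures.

y/L₀ = 1 − e^(−k_1 t) = 0.71 ⇒ e^(−k_1 t) = 0.290
t = −ln(0.290) / 0.413 = 1.238 / 0.413 = 2.997 d.

t ≈ 3.00 d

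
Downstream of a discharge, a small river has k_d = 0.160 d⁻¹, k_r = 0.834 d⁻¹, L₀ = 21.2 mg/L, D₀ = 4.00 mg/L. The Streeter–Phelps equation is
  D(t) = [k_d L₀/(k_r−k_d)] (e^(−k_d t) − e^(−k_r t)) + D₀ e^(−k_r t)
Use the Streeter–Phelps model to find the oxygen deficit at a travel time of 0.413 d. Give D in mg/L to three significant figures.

k_d L₀/(k_r−k_d) = 0.160×21.2/(0.834−0.160) = 3.392/0.6740 = 5.033 mg/L.
e^(−k_d t) = e^(−0.160×0.4130) = 0.9361; e^(−k_r t) = e^(−0.834×0.4130) = 0.7086.
D = 5.033 × (0.9361 − 0.7086) + 4.00 × 0.7086 = 1.145 + 2.834 = 3.979 mg/L.

D ≈ 3.98 mg/L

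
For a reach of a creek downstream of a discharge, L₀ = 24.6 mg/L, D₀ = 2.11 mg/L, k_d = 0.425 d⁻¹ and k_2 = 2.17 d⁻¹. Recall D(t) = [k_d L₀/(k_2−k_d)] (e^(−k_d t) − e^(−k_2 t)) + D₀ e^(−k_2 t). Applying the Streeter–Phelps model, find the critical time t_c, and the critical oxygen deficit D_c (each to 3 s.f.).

At the critical point dD/dt = 0, so k_d L₀ e^(−k_d t) = k_2 D. Substituting D(t) from the Streeter–Phelps equation and solving for t gives
t_c = ln[(k_2/k_d)(1 − D₀(k_2−k_d)/(k_d L₀))] / (k_2−k_d).
Here k_2−k_d = 1.745 d⁻¹ and 1 − D₀(k_2−k_d)/(k_d L₀) = 1 − 2.11×1.745/(0.425×24.6) = 0.6478, so
t_c = ln(5.106 × 0.6478) / 1.745 = 1.196 / 1.745 = 0.6855 d.
L(t_c) = L₀ e^(−k_d t_c) = 24.6 × 0.7473 = 18.38 mg/L, and at the critical point k_2 D_c = k_d L, so D_c = (0.425/2.17) × 18.38 = 3.600 mg/L.

t_c ≈ 0.686 d; D_c ≈ 3.60 mg/L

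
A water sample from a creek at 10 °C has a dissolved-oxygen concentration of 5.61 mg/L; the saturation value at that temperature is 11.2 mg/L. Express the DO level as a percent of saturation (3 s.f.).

50.1 % saturation

% saturation = C/C_s × 100 = 5.61/11.2 × 100 = 50.1 %.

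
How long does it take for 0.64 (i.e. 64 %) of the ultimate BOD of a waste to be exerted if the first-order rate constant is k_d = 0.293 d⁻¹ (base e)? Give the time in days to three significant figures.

y/L₀ = 1 − e^(−k_d t) = 0.64 ⇒ e^(−k_d t) = 0.360
t = −ln(0.360) / 0.293 = 1.022 / 0.293 = 3.487 d.

t ≈ 3.49 d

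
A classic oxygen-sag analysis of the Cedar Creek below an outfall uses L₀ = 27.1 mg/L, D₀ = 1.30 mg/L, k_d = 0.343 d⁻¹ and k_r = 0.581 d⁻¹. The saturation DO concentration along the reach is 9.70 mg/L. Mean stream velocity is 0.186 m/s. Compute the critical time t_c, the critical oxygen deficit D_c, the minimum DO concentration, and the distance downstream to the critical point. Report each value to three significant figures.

t_c ≈ 2.07 d; D_c ≈ 7.86 mg/L; min DO ≈ 1.84 mg/L; x_c ≈ 33.3 km

With k_r/k_d = 1.694 and 1 − D₀(k_r−k_d)/(k_d L₀) = 0.9667,
t_c = ln(1.694 × 0.9667) / (0.581 − 0.343) = ln(1.637) / 0.2380 = 0.4932/0.2380 = 2.072 d.
L(t_c) = L₀ e^(−k_d t_c) = 27.1 × 0.4913 = 13.31 mg/L, and at the critical point k_r D_c = k_d L, so D_c = (0.343/0.581) × 13.31 = 7.860 mg/L.
Minimum DO = C_s − D_c = 9.70 − 7.860 = 1.840 mg/L.
x_c = v t_c = 0.186 m/s × 2.072 d × 86400 s/d = 33300 m ≈ 33.3 km.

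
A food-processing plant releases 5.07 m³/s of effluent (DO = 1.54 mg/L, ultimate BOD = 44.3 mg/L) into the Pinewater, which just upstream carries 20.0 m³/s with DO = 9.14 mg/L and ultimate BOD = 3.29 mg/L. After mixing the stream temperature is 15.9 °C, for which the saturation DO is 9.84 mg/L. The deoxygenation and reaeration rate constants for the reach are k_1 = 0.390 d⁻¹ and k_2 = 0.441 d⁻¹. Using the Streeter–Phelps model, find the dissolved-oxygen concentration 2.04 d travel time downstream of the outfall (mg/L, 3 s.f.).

Mixed DO = (20.0×9.14 + 5.07×1.54)/(20.0+5.07) = 190.6/25.07 = 7.603 mg/L.
Mixed L₀ = (20.0×3.29 + 5.07×44.3)/(25.07) = 290.4/25.07 = 11.58 mg/L.
Initial deficit D₀ = C_s − DO₀ = 9.84 − 7.603 = 2.237 mg/L.
D(2.04) = [0.390×11.58/(0.441−0.390)](e^(−0.390×2.04) − e^(−0.441×2.04)) + 2.237 e^(−0.441×2.04)
= 88.58 × (0.4513 − 0.4067) + 2.237 × 0.4067 = 4.860 mg/L.
DO = 9.84 − 4.860 = 4.980 mg/L.

DO ≈ 4.98 mg/L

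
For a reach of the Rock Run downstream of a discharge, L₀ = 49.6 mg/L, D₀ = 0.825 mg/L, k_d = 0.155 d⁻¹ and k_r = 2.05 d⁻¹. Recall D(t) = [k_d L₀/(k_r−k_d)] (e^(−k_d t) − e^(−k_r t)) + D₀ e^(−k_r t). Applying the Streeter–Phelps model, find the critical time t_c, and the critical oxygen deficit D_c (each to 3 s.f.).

t_c ≈ 1.24 d; D_c ≈ 3.09 mg/L

t_c = [1/(k_r−k_d)] ln[(k_r/k_d)(1 − D₀(k_r−k_d)/(k_d L₀))]
= [1/(2.05−0.155)] ln[(2.05/0.155)(1 − 0.825×1.895/(0.155×49.6))]
= (1/1.895) ln[13.23 × 0.7966] = 0.5277 × ln(10.54) = 0.5277 × 2.355 = 1.243 d.
L(t_c) = L₀ e^(−k_d t_c) = 49.6 × 0.8248 = 40.91 mg/L, and at the critical point k_r D_c = k_d L, so D_c = (0.155/2.05) × 40.91 = 3.093 mg/L.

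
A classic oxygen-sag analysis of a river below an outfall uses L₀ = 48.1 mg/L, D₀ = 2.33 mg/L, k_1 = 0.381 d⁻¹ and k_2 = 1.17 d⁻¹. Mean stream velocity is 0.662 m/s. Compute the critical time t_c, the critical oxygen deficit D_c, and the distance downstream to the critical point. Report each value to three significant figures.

t_c ≈ 1.29 d; D_c ≈ 9.59 mg/L; x_c ≈ 73.7 km

At the critical point dD/dt = 0, so k_1 L₀ e^(−k_1 t) = k_2 D. Substituting D(t) from the Streeter–Phelps equation and solving for t gives
t_c = ln[(k_2/k_1)(1 − D₀(k_2−k_1)/(k_1 L₀))] / (k_2−k_1).
Here k_2−k_1 = 0.7890 d⁻¹ and 1 − D₀(k_2−k_1)/(k_1 L₀) = 1 − 2.33×0.7890/(0.381×48.1) = 0.8997, so
t_c = ln(3.071 × 0.8997) / 0.7890 = 1.016 / 0.7890 = 1.288 d.
L(t_c) = L₀ e^(−k_1 t_c) = 48.1 × 0.6122 = 29.45 mg/L, and at the critical point k_2 D_c = k_1 L, so D_c = (0.381/1.17) × 29.45 = 9.589 mg/L.
x_c = v t_c = 0.662 m/s × 1.288 d × 86400 s/d = 73670 m ≈ 73.7 km.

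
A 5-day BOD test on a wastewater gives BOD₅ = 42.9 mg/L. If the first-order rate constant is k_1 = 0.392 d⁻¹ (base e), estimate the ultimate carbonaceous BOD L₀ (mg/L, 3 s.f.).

L₀ ≈ 49.9 mg/L

BOD₅ = L₀(1 − e^(−5k_1)) ⇒ L₀ = BOD₅ / (1 − e^(−5×0.392))
= 42.9 / (1 − 0.1409) = 42.9 / 0.8591 = 49.93 mg/L.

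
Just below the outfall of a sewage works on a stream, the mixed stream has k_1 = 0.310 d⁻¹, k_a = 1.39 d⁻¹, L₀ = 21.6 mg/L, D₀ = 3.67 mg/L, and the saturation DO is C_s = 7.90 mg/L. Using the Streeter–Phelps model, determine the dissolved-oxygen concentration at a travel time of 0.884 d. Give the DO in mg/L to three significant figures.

DO ≈ 3.93 mg/L

k_1 L₀/(k_a−k_1) = 0.310×21.6/(1.39−0.310) = 6.696/1.080 = 6.200 mg/L.
e^(−k_1 t) = e^(−0.310×0.8840) = 0.7603; e^(−k_a t) = e^(−1.39×0.8840) = 0.2927.
D = 6.200 × (0.7603 − 0.2927) + 3.67 × 0.2927 = 2.899 + 1.074 = 3.973 mg/L.
DO = C_s − D = 7.90 − 3.973 = 3.927 mg/L.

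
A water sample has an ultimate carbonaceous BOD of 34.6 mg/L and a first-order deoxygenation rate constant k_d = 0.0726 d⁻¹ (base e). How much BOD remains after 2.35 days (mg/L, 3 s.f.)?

L_t = L₀ e^(−k_d t) = 34.6 × e^(−0.0726×2.35) = 34.6 × 0.8432 = 29.17 mg/L.

L ≈ 29.2 mg/L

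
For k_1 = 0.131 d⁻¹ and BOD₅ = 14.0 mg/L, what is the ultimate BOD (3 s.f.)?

L₀ ≈ 29.1 mg/L

BOD₅ = L₀(1 − e^(−5k_1)) ⇒ L₀ = BOD₅ / (1 − e^(−5×0.131))
= 14.0 / (1 − 0.5194) = 14.0 / 0.4806 = 29.13 mg/L.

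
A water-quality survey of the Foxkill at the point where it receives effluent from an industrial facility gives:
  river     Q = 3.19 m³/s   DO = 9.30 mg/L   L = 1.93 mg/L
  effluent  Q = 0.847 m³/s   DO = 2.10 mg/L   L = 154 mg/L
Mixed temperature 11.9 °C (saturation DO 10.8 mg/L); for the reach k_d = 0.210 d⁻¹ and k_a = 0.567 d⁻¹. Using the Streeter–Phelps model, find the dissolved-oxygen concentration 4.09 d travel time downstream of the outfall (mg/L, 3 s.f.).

DO ≈ 4.03 mg/L

Mixed DO = (3.19×9.30 + 0.847×2.10)/(3.19+0.847) = 31.45/4.037 = 7.789 mg/L.
Mixed L₀ = (3.19×1.93 + 0.847×154)/(4.037) = 136.6/4.037 = 33.84 mg/L.
Initial deficit D₀ = C_s − DO₀ = 10.8 − 7.789 = 3.011 mg/L.
D(4.09) = [0.210×33.84/(0.567−0.210)](e^(−0.210×4.09) − e^(−0.567×4.09)) + 3.011 e^(−0.567×4.09)
= 19.90 × (0.4236 − 0.09837) + 3.011 × 0.09837 = 6.770 mg/L.
DO = 10.8 − 6.770 = 4.030 mg/L.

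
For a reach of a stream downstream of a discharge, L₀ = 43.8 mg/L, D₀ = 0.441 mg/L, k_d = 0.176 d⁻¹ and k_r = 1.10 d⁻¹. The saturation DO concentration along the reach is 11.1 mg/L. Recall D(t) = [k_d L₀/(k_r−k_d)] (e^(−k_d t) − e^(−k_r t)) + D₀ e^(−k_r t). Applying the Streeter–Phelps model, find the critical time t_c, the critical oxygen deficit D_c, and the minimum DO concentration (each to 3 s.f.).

At the critical point dD/dt = 0, so k_d L₀ e^(−k_d t) = k_r D. Substituting D(t) from the Streeter–Phelps equation and solving for t gives
t_c = ln[(k_r/k_d)(1 − D₀(k_r−k_d)/(k_d L₀))] / (k_r−k_d).
Here k_r−k_d = 0.9240 d⁻¹ and 1 − D₀(k_r−k_d)/(k_d L₀) = 1 − 0.441×0.9240/(0.176×43.8) = 0.9471, so
t_c = ln(6.250 × 0.9471) / 0.9240 = 1.778 / 0.9240 = 1.925 d.
L(t_c) = L₀ e^(−k_d t_c) = 43.8 × 0.7127 = 31.22 mg/L, and at the critical point k_r D_c = k_d L, so D_c = (0.176/1.10) × 31.22 = 4.994 mg/L.
Minimum DO = C_s − D_c = 11.1 − 4.994 = 6.106 mg/L.

t_c ≈ 1.92 d; D_c ≈ 4.99 mg/L; min DO ≈ 6.11 mg/L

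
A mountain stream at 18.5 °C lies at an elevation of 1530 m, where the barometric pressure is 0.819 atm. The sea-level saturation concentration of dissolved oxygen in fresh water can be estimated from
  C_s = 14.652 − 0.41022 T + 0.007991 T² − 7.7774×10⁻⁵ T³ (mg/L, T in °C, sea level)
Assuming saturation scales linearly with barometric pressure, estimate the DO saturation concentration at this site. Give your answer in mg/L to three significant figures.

C_s ≈ 7.62 mg/L

At sea level: C_s = 14.652 − 0.41022×18.5 + 0.007991×18.5² − 7.7774×10⁻⁵×18.5³ = 9.305 mg/L.
Pressure correction: C_s' = 9.305 × 0.819 = 7.621 mg/L.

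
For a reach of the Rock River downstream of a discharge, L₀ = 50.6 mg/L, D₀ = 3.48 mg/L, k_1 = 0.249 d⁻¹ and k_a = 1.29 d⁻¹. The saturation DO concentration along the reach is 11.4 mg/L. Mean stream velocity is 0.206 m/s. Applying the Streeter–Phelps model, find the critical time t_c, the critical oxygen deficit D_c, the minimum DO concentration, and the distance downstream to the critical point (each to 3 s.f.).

t_c ≈ 1.25 d; D_c ≈ 7.15 mg/L; min DO ≈ 4.25 mg/L; x_c ≈ 22.3 km

t_c = [1/(k_a−k_1)] ln[(k_a/k_1)(1 − D₀(k_a−k_1)/(k_1 L₀))]
= [1/(1.29−0.249)] ln[(1.29/0.249)(1 − 3.48×1.041/(0.249×50.6))]
= (1/1.041) ln[5.181 × 0.7125] = 0.9606 × ln(3.691) = 0.9606 × 1.306 = 1.254 d.
D_c = (k_1/k_a) L₀ e^(−k_1 t_c) = (0.249/1.29) × 50.6 × e^(−0.249×1.254) = 0.1930 × 50.6 × 0.7317 = 7.147 mg/L.
Minimum DO = C_s − D_c = 11.4 − 7.147 = 4.253 mg/L.
x_c = v t_c = 0.206 m/s × 1.254 d × 86400 s/d = 22330 m ≈ 22.3 km.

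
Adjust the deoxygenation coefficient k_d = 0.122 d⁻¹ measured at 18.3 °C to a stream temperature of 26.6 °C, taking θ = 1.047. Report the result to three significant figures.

k_d(T₂) = k_d(T₁) · θ^(T₂−T₁) = 0.122 × 1.047^(26.6−18.3)
= 0.122 × 1.047^8.30 = 0.122 × 1.464 = 0.1786 d⁻¹.

k_d ≈ 0.179 d⁻¹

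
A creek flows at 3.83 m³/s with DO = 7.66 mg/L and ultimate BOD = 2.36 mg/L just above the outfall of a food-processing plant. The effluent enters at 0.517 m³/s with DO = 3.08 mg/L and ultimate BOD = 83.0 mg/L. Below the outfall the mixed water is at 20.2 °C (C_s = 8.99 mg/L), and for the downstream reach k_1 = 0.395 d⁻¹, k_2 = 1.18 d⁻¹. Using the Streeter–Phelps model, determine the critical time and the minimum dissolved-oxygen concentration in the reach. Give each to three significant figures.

t_c ≈ 0.918 d; minimum DO ≈ 6.21 mg/L

Mixed DO = (3.83×7.66 + 0.517×3.08)/(3.83+0.517) = 30.93/4.347 = 7.115 mg/L.
Mixed L₀ = (3.83×2.36 + 0.517×83.0)/(4.347) = 51.95/4.347 = 11.95 mg/L.
Initial deficit D₀ = C_s − DO₀ = 8.99 − 7.115 = 1.875 mg/L.
t_c = (1/0.7850) ln[(1.18/0.395)(1 − 1.875×0.7850/(0.395×11.95))] = 1.274 × ln(2.056) = 0.9182 d.
D_c = (0.395/1.18) × 11.95 × e^(−0.395×0.9182) = 0.3347 × 11.95 × 0.6958 = 2.784 mg/L.
Minimum DO = 8.99 − 2.784 = 6.206 mg/L.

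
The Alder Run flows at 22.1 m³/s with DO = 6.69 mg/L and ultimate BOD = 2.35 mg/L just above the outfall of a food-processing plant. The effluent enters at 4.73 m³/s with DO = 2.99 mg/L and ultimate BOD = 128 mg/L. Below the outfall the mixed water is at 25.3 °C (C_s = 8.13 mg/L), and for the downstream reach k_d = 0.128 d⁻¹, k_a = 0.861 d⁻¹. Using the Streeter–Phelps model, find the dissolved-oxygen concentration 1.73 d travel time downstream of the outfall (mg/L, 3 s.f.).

DO ≈ 5.19 mg/L

Mixed DO = (22.1×6.69 + 4.73×2.99)/(22.1+4.73) = 162.0/26.83 = 6.038 mg/L.
Mixed L₀ = (22.1×2.35 + 4.73×128)/(26.83) = 657.4/26.83 = 24.50 mg/L.
Initial deficit D₀ = C_s − DO₀ = 8.13 − 6.038 = 2.092 mg/L.
D(1.73) = [0.128×24.50/(0.861−0.128)](e^(−0.128×1.73) − e^(−0.861×1.73)) + 2.092 e^(−0.861×1.73)
= 4.279 × (0.8014 − 0.2255) + 2.092 × 0.2255 = 2.936 mg/L.
DO = 8.13 − 2.936 = 5.194 mg/L.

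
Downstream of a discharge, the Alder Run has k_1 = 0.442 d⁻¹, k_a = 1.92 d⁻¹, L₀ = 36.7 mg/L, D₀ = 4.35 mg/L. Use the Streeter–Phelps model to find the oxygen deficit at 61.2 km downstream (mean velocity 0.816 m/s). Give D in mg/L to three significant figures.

Travel time t = x/v = 61.2 km / (0.816 m/s) = 61200 m / 0.816 m/s = 75000 s = 0.8681 d.
k_1 L₀/(k_a−k_1) = 0.442×36.7/(1.92−0.442) = 16.22/1.478 = 10.98 mg/L.
e^(−k_1 t) = e^(−0.442×0.8681) = 0.6813; e^(−k_a t) = e^(−1.92×0.8681) = 0.1889.
D = 10.98 × (0.6813 − 0.1889) + 4.35 × 0.1889 = 5.405 + 0.8216 = 6.227 mg/L.

D ≈ 6.23 mg/L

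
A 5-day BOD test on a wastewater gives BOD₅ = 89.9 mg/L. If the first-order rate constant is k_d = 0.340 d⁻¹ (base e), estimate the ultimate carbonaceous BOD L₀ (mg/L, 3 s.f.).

BOD₅ = L₀(1 − e^(−5k_d)) ⇒ L₀ = BOD₅ / (1 − e^(−5×0.340))
= 89.9 / (1 − 0.1827) = 89.9 / 0.8173 = 110.0 mg/L.

L₀ ≈ 110 mg/L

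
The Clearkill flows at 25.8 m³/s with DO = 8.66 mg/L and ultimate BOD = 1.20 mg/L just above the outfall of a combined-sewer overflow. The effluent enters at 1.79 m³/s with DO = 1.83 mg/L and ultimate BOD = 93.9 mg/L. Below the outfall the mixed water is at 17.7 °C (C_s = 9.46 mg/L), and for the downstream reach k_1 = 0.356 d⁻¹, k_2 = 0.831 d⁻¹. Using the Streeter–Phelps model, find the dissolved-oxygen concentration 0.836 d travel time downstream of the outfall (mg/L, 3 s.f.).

DO ≈ 7.52 mg/L

Mixed DO = (25.8×8.66 + 1.79×1.83)/(25.8+1.79) = 226.7/27.59 = 8.217 mg/L.
Mixed L₀ = (25.8×1.20 + 1.79×93.9)/(27.59) = 199.0/27.59 = 7.214 mg/L.
Initial deficit D₀ = C_s − DO₀ = 9.46 − 8.217 = 1.243 mg/L.
D(0.836) = [0.356×7.214/(0.831−0.356)](e^(−0.356×0.836) − e^(−0.831×0.836)) + 1.243 e^(−0.831×0.836)
= 5.407 × (0.7426 − 0.4992) + 1.243 × 0.4992 = 1.936 mg/L.
DO = 9.46 − 1.936 = 7.524 mg/L.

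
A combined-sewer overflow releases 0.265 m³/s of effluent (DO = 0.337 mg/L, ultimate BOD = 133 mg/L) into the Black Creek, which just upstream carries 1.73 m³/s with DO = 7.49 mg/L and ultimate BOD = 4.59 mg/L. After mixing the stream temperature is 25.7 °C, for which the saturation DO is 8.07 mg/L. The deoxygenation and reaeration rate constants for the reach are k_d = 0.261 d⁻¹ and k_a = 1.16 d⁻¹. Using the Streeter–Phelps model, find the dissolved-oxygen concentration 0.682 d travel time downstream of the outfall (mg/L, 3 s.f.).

DO ≈ 4.97 mg/L

Mixed DO = (1.73×7.49 + 0.265×0.337)/(1.73+0.265) = 13.05/1.995 = 6.540 mg/L.
Mixed L₀ = (1.73×4.59 + 0.265×133)/(1.995) = 43.19/1.995 = 21.65 mg/L.
Initial deficit D₀ = C_s − DO₀ = 8.07 − 6.540 = 1.530 mg/L.
D(0.682) = [0.261×21.65/(1.16−0.261)](e^(−0.261×0.682) − e^(−1.16×0.682)) + 1.530 e^(−1.16×0.682)
= 6.285 × (0.8369 − 0.4533) + 1.530 × 0.4533 = 3.104 mg/L.
DO = 8.07 − 3.104 = 4.966 mg/L.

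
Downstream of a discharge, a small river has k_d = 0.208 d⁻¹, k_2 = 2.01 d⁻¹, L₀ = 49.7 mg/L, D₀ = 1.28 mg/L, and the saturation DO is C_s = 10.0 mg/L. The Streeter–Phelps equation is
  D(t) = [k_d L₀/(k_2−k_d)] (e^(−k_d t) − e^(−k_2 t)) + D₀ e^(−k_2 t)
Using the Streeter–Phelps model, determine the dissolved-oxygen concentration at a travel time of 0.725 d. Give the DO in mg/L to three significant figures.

DO ≈ 6.10 mg/L

k_d L₀/(k_2−k_d) = 0.208×49.7/(2.01−0.208) = 10.34/1.802 = 5.737 mg/L.
e^(−k_d t) = e^(−0.208×0.7250) = 0.8600; e^(−k_2 t) = e^(−2.01×0.7250) = 0.2329.
D = 5.737 × (0.8600 − 0.2329) + 1.28 × 0.2329 = 3.598 + 0.2981 = 3.896 mg/L.
DO = C_s − D = 10.0 − 3.896 = 6.104 mg/L.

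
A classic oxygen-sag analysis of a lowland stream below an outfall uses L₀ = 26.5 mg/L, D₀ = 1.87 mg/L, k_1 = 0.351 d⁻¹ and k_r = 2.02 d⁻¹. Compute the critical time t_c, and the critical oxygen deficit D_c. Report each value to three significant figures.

t_c ≈ 0.804 d; D_c ≈ 3.47 mg/L

t_c = [1/(k_r−k_1)] ln[(k_r/k_1)(1 − D₀(k_r−k_1)/(k_1 L₀))]
= [1/(2.02−0.351)] ln[(2.02/0.351)(1 − 1.87×1.669/(0.351×26.5))]
= (1/1.669) ln[5.755 × 0.6645] = 0.5992 × ln(3.824) = 0.5992 × 1.341 = 0.8036 d.
L(t_c) = L₀ e^(−k_1 t_c) = 26.5 × 0.7542 = 19.99 mg/L, and at the critical point k_r D_c = k_1 L, so D_c = (0.351/2.02) × 19.99 = 3.473 mg/L.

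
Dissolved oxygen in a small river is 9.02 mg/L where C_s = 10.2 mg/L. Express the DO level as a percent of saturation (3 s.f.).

% saturation = C/C_s × 100 = 9.02/10.2 × 100 = 88.4 %.

88.4 % saturation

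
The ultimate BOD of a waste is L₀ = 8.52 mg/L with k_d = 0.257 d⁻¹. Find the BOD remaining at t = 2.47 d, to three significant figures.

L_t = L₀ e^(−k_d t) = 8.52 × e^(−0.257×2.47) = 8.52 × 0.5300 = 4.516 mg/L.

L ≈ 4.52 mg/L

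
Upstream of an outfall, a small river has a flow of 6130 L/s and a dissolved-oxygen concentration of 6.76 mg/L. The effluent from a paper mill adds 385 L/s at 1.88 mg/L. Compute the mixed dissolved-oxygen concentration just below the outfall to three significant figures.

6.47 mg/L

Flow-weighted mixing: C = (Q_r C_r + Q_w C_w)/(Q_r + Q_w)
= (6130×6.76 + 385×1.88)/(6130 + 385) = 42160/6515 = 6.472 mg/L.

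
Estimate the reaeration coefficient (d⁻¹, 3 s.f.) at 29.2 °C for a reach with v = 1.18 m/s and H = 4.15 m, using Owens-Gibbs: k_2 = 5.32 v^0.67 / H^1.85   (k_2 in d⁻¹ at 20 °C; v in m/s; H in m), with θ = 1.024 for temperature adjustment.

k_2 ≈ 0.531 d⁻¹

k_2(20) = 5.32 × 1.18^0.67 / 4.15^1.85 = 5.32 × 1.117 / 13.91 = 0.4273 d⁻¹.
k_2(29.2) = 0.4273 × 1.024^(29.2−20) = 0.4273 × 1.244 = 0.5314 d⁻¹.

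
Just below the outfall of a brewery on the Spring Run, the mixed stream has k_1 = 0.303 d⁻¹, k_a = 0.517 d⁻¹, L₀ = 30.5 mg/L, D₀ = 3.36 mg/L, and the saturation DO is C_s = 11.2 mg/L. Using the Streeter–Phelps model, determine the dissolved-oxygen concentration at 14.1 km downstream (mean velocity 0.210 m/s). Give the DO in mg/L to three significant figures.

DO ≈ 3.72 mg/L

Travel time t = x/v = 14.1 km / (0.210 m/s) = 14100 m / 0.210 m/s = 67140 s = 0.7771 d.
k_1 L₀/(k_a−k_1) = 0.303×30.5/(0.517−0.303) = 9.242/0.2140 = 43.18 mg/L.
e^(−k_1 t) = e^(−0.303×0.7771) = 0.7902; e^(−k_a t) = e^(−0.517×0.7771) = 0.6691.
D = 43.18 × (0.7902 − 0.6691) + 3.36 × 0.6691 = 5.228 + 2.248 = 7.477 mg/L.
DO = C_s − D = 11.2 − 7.477 = 3.723 mg/L.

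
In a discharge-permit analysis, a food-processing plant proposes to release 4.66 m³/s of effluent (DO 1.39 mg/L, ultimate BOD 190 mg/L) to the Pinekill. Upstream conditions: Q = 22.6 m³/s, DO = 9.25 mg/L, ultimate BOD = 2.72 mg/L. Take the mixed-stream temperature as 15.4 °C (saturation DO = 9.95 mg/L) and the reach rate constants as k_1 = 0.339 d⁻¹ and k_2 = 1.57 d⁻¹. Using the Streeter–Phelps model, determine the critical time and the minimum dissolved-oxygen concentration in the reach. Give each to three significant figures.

Mixed DO = (22.6×9.25 + 4.66×1.39)/(22.6+4.66) = 215.5/27.26 = 7.906 mg/L.
Mixed L₀ = (22.6×2.72 + 4.66×190)/(27.26) = 946.9/27.26 = 34.73 mg/L.
Initial deficit D₀ = C_s − DO₀ = 9.95 − 7.906 = 2.044 mg/L.
t_c = (1/1.231) ln[(1.57/0.339)(1 − 2.044×1.231/(0.339×34.73))] = 0.8123 × ln(3.642) = 1.050 d.
D_c = (0.339/1.57) × 34.73 × e^(−0.339×1.050) = 0.2159 × 34.73 × 0.7005 = 5.254 mg/L.
Minimum DO = 9.95 − 5.254 = 4.696 mg/L.

t_c ≈ 1.05 d; minimum DO ≈ 4.70 mg/L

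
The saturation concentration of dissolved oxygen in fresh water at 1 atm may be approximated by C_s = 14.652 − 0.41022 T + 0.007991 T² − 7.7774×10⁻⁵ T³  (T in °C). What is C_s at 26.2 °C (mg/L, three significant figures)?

C_s ≈ 7.99 mg/L

C_s = 14.652 − 0.41022×26.2 + 0.007991×26.2² − 7.7774×10⁻⁵×26.2³ = 7.991 mg/L.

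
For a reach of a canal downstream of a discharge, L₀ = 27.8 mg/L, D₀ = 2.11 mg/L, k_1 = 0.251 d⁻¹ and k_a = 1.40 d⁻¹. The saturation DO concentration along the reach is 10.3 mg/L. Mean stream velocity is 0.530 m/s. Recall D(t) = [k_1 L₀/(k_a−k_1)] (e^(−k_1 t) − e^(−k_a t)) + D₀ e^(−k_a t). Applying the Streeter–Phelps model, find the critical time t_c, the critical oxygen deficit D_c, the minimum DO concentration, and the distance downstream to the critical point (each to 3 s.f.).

t_c ≈ 1.12 d; D_c ≈ 3.76 mg/L; min DO ≈ 6.54 mg/L; x_c ≈ 51.5 km

t_c = [1/(k_a−k_1)] ln[(k_a/k_1)(1 − D₀(k_a−k_1)/(k_1 L₀))]
= [1/(1.40−0.251)] ln[(1.40/0.251)(1 − 2.11×1.149/(0.251×27.8))]
= (1/1.149) ln[5.578 × 0.6526] = 0.8703 × ln(3.640) = 0.8703 × 1.292 = 1.124 d.
D_c = (k_1/k_a) L₀ e^(−k_1 t_c) = (0.251/1.40) × 27.8 × e^(−0.251×1.124) = 0.1793 × 27.8 × 0.7541 = 3.759 mg/L.
Minimum DO = C_s − D_c = 10.3 − 3.759 = 6.541 mg/L.
x_c = v t_c = 0.530 m/s × 1.124 d × 86400 s/d = 51490 m ≈ 51.5 km.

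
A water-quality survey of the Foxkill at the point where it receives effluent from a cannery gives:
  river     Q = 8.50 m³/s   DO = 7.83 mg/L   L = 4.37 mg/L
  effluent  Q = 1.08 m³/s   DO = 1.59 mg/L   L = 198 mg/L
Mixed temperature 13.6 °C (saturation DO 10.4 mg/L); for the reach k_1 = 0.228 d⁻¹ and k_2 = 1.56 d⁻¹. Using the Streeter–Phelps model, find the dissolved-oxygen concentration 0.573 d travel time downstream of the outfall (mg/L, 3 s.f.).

Mixed DO = (8.50×7.83 + 1.08×1.59)/(8.50+1.08) = 68.27/9.580 = 7.127 mg/L.
Mixed L₀ = (8.50×4.37 + 1.08×198)/(9.580) = 251.0/9.580 = 26.20 mg/L.
Initial deficit D₀ = C_s − DO₀ = 10.4 − 7.127 = 3.273 mg/L.
D(0.573) = [0.228×26.20/(1.56−0.228)](e^(−0.228×0.573) − e^(−1.56×0.573)) + 3.273 e^(−1.56×0.573)
= 4.484 × (0.8775 − 0.4091) + 3.273 × 0.4091 = 3.440 mg/L.
DO = 10.4 − 3.440 = 6.960 mg/L.

DO ≈ 6.96 mg/L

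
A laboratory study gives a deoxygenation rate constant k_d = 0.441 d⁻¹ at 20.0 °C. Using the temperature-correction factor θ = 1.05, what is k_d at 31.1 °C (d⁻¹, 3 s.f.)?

k_d(T₂) = k_d(T₁) · θ^(T₂−T₁) = 0.441 × 1.05^(31.1−20.0)
= 0.441 × 1.05^11.1 = 0.441 × 1.719 = 0.7579 d⁻¹.

k_d ≈ 0.758 d⁻¹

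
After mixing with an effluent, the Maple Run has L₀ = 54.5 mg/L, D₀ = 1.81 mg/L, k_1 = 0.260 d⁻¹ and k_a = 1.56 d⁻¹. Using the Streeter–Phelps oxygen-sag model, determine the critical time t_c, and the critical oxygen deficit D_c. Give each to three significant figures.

t_c = [1/(k_a−k_1)] ln[(k_a/k_1)(1 − D₀(k_a−k_1)/(k_1 L₀))]
= [1/(1.56−0.260)] ln[(1.56/0.260)(1 − 1.81×1.300/(0.260×54.5))]
= (1/1.300) ln[6.000 × 0.8339] = 0.7692 × ln(5.004) = 0.7692 × 1.610 = 1.239 d.
L(t_c) = L₀ e^(−k_1 t_c) = 54.5 × 0.7247 = 39.49 mg/L, and at the critical point k_a D_c = k_1 L, so D_c = (0.260/1.56) × 39.49 = 6.582 mg/L.

t_c ≈ 1.24 d; D_c ≈ 6.58 mg/L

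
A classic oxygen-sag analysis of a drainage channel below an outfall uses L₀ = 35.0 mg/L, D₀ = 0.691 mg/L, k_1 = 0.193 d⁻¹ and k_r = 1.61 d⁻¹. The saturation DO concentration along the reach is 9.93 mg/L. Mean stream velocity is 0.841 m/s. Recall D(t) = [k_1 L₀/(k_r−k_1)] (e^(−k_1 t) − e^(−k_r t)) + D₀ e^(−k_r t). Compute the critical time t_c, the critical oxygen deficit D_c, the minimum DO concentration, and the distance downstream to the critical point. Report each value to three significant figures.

t_c = [1/(k_r−k_1)] ln[(k_r/k_1)(1 − D₀(k_r−k_1)/(k_1 L₀))]
= [1/(1.61−0.193)] ln[(1.61/0.193)(1 − 0.691×1.417/(0.193×35.0))]
= (1/1.417) ln[8.342 × 0.8550] = 0.7057 × ln(7.133) = 0.7057 × 1.965 = 1.387 d.
L(t_c) = L₀ e^(−k_1 t_c) = 35.0 × 0.7652 = 26.78 mg/L, and at the critical point k_r D_c = k_1 L, so D_c = (0.193/1.61) × 26.78 = 3.211 mg/L.
Minimum DO = C_s − D_c = 9.93 − 3.211 = 6.719 mg/L.
x_c = v t_c = 0.841 m/s × 1.387 d × 86400 s/d = 100700 m ≈ 101 km.

t_c ≈ 1.39 d; D_c ≈ 3.21 mg/L; min DO ≈ 6.72 mg/L; x_c ≈ 101 km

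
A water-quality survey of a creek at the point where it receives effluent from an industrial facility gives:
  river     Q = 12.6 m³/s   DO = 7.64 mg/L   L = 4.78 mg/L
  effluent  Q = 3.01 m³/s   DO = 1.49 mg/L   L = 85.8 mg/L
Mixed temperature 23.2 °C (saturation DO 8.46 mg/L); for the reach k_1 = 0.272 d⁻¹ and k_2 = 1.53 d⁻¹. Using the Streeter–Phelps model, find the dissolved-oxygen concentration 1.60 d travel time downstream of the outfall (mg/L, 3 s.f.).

Mixed DO = (12.6×7.64 + 3.01×1.49)/(12.6+3.01) = 100.7/15.61 = 6.454 mg/L.
Mixed L₀ = (12.6×4.78 + 3.01×85.8)/(15.61) = 318.5/15.61 = 20.40 mg/L.
Initial deficit D₀ = C_s − DO₀ = 8.46 − 6.454 = 2.006 mg/L.
D(1.60) = [0.272×20.40/(1.53−0.272)](e^(−0.272×1.60) − e^(−1.53×1.60)) + 2.006 e^(−1.53×1.60)
= 4.411 × (0.6471 − 0.08647) + 2.006 × 0.08647 = 2.647 mg/L.
DO = 8.46 − 2.647 = 5.813 mg/L.

DO ≈ 5.81 mg/L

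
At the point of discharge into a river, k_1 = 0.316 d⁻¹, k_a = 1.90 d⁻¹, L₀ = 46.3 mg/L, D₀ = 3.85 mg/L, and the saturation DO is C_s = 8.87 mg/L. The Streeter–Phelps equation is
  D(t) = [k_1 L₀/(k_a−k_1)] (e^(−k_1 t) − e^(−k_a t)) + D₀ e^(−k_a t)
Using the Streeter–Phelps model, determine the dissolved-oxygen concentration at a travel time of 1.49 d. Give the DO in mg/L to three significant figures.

DO ≈ 3.42 mg/L

k_1 L₀/(k_a−k_1) = 0.316×46.3/(1.90−0.316) = 14.63/1.584 = 9.237 mg/L.
e^(−k_1 t) = e^(−0.316×1.490) = 0.6245; e^(−k_a t) = e^(−1.90×1.490) = 0.05895.
D = 9.237 × (0.6245 − 0.05895) + 3.85 × 0.05895 = 5.224 + 0.2270 = 5.450 mg/L.
DO = C_s − D = 8.87 − 5.450 = 3.420 mg/L.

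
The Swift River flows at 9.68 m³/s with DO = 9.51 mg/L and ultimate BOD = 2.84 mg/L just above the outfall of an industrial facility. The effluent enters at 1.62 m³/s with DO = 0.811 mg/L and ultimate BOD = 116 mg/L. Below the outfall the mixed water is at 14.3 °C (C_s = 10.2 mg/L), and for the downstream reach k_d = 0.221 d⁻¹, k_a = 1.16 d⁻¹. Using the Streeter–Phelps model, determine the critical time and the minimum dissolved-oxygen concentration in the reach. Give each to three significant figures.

Mixed DO = (9.68×9.51 + 1.62×0.811)/(9.68+1.62) = 93.37/11.30 = 8.263 mg/L.
Mixed L₀ = (9.68×2.84 + 1.62×116)/(11.30) = 215.4/11.30 = 19.06 mg/L.
Initial deficit D₀ = C_s − DO₀ = 10.2 − 8.263 = 1.937 mg/L.
t_c = (1/0.9390) ln[(1.16/0.221)(1 − 1.937×0.9390/(0.221×19.06))] = 1.065 × ln(2.983) = 1.164 d.
D_c = (0.221/1.16) × 19.06 × e^(−0.221×1.164) = 0.1905 × 19.06 × 0.7732 = 2.808 mg/L.
Minimum DO = 10.2 − 2.808 = 7.392 mg/L.

t_c ≈ 1.16 d; minimum DO ≈ 7.39 mg/L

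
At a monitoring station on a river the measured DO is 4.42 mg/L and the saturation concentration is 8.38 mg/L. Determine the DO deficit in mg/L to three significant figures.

D = C_s − C = 8.38 − 4.42 = 3.96 mg/L.

D ≈ 3.96 mg/L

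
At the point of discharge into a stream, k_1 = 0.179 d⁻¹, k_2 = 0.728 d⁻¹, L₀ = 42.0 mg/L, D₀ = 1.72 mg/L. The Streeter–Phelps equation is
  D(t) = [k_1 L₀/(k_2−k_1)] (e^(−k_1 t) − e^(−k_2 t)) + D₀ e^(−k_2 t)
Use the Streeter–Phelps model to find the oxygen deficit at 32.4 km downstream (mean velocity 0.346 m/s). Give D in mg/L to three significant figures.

Travel time t = x/v = 32.4 km / (0.346 m/s) = 32400 m / 0.346 m/s = 93640 s = 1.084 d.
k_1 L₀/(k_2−k_1) = 0.179×42.0/(0.728−0.179) = 7.518/0.5490 = 13.69 mg/L.
e^(−k_1 t) = e^(−0.179×1.084) = 0.8237; e^(−k_2 t) = e^(−0.728×1.084) = 0.4543.
D = 13.69 × (0.8237 − 0.4543) + 1.72 × 0.4543 = 5.058 + 0.7814 = 5.839 mg/L.

D ≈ 5.84 mg/L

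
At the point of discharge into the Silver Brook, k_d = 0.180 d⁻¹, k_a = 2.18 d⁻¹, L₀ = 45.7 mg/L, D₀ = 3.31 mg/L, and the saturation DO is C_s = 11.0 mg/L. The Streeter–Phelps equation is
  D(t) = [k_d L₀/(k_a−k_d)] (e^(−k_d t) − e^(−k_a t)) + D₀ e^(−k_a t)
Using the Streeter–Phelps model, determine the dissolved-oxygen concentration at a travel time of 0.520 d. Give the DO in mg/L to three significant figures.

k_d L₀/(k_a−k_d) = 0.180×45.7/(2.18−0.180) = 8.226/2.000 = 4.113 mg/L.
e^(−k_d t) = e^(−0.180×0.5200) = 0.9106; e^(−k_a t) = e^(−2.18×0.5200) = 0.3219.
D = 4.113 × (0.9106 − 0.3219) + 3.31 × 0.3219 = 2.422 + 1.065 = 3.487 mg/L.
DO = C_s − D = 11.0 − 3.487 = 7.513 mg/L.

DO ≈ 7.51 mg/L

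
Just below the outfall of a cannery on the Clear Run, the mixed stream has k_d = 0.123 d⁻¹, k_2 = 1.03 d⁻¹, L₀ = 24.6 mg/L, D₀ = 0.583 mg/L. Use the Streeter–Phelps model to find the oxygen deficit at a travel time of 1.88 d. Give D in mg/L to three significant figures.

D ≈ 2.25 mg/L

k_d L₀/(k_2−k_d) = 0.123×24.6/(1.03−0.123) = 3.026/0.9070 = 3.336 mg/L.
e^(−k_d t) = e^(−0.123×1.880) = 0.7935; e^(−k_2 t) = e^(−1.03×1.880) = 0.1442.
D = 3.336 × (0.7935 − 0.1442) + 0.583 × 0.1442 = 2.166 + 0.08408 = 2.250 mg/L.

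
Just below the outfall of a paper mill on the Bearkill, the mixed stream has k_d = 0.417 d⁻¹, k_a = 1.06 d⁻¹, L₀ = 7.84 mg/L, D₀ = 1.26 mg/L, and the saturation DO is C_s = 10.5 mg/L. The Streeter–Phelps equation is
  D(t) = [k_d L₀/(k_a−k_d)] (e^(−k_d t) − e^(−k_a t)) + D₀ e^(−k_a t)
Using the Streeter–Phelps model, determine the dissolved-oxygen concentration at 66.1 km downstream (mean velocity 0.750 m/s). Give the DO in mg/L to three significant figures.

DO ≈ 8.47 mg/L

Travel time t = x/v = 66.1 km / (0.750 m/s) = 66100 m / 0.750 m/s = 88130 s = 1.020 d.
k_d L₀/(k_a−k_d) = 0.417×7.84/(1.06−0.417) = 3.269/0.6430 = 5.084 mg/L.
e^(−k_d t) = e^(−0.417×1.020) = 0.6535; e^(−k_a t) = e^(−1.06×1.020) = 0.3392.
D = 5.084 × (0.6535 − 0.3392) + 1.26 × 0.3392 = 1.598 + 0.4273 = 2.026 mg/L.
DO = C_s − D = 10.5 − 2.026 = 8.474 mg/L.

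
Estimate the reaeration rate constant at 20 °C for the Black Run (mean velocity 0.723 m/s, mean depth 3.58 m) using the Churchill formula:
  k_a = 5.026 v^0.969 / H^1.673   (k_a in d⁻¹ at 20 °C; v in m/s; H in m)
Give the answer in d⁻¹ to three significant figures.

k_a ≈ 0.435 d⁻¹

k_a = 5.026 × 0.723^0.969 / 3.58^1.673 = 5.026 × 0.7303 / 8.446 = 0.4346 d⁻¹.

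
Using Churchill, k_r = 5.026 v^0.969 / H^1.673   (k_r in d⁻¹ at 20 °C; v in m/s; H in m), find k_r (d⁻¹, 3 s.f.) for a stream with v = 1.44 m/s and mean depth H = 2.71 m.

k_r ≈ 1.35 d⁻¹

k_r = 5.026 × 1.44^0.969 / 2.71^1.673 = 5.026 × 1.424 / 5.301 = 1.350 d⁻¹.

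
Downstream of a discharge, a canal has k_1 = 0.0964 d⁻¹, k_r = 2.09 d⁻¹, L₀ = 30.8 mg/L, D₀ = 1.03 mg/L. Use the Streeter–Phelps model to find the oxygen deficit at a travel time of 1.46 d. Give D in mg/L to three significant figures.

D ≈ 1.27 mg/L

k_1 L₀/(k_r−k_1) = 0.0964×30.8/(2.09−0.0964) = 2.969/1.994 = 1.489 mg/L.
e^(−k_1 t) = e^(−0.0964×1.460) = 0.8687; e^(−k_r t) = e^(−2.09×1.460) = 0.04729.
D = 1.489 × (0.8687 − 0.04729) + 1.03 × 0.04729 = 1.223 + 0.04871 = 1.272 mg/L.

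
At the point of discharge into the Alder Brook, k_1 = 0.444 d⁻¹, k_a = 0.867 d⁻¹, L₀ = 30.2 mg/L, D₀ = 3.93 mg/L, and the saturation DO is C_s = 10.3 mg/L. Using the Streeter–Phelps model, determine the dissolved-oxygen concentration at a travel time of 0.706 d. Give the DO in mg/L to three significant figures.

DO ≈ 2.19 mg/L

k_1 L₀/(k_a−k_1) = 0.444×30.2/(0.867−0.444) = 13.41/0.4230 = 31.70 mg/L.
e^(−k_1 t) = e^(−0.444×0.7060) = 0.7309; e^(−k_a t) = e^(−0.867×0.7060) = 0.5422.
D = 31.70 × (0.7309 − 0.5422) + 3.93 × 0.5422 = 5.982 + 2.131 = 8.113 mg/L.
DO = C_s − D = 10.3 − 8.113 = 2.187 mg/L.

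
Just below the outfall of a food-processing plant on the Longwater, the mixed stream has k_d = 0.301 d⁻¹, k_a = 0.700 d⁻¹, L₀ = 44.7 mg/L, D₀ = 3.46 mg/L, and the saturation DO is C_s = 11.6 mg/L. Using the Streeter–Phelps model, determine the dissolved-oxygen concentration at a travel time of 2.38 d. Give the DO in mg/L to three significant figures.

k_d L₀/(k_a−k_d) = 0.301×44.7/(0.700−0.301) = 13.45/0.3990 = 33.72 mg/L.
e^(−k_d t) = e^(−0.301×2.380) = 0.4885; e^(−k_a t) = e^(−0.700×2.380) = 0.1890.
D = 33.72 × (0.4885 − 0.1890) + 3.46 × 0.1890 = 10.10 + 0.6539 = 10.75 mg/L.
DO = C_s − D = 11.6 − 10.75 = 0.8461 mg/L.

DO ≈ 0.846 mg/L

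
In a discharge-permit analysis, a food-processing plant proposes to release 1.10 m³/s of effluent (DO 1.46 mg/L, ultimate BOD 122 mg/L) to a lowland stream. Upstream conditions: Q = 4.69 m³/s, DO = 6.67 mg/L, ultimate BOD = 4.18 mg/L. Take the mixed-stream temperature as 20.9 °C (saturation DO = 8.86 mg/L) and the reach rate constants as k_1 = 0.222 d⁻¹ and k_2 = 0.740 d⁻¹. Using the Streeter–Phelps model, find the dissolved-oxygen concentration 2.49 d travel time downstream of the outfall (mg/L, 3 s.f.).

DO ≈ 3.61 mg/L

Mixed DO = (4.69×6.67 + 1.10×1.46)/(4.69+1.10) = 32.89/5.790 = 5.680 mg/L.
Mixed L₀ = (4.69×4.18 + 1.10×122)/(5.790) = 153.8/5.790 = 26.56 mg/L.
Initial deficit D₀ = C_s − DO₀ = 8.86 − 5.680 = 3.180 mg/L.
D(2.49) = [0.222×26.56/(0.740−0.222)](e^(−0.222×2.49) − e^(−0.740×2.49)) + 3.180 e^(−0.740×2.49)
= 11.38 × (0.5753 − 0.1584) + 3.180 × 0.1584 = 5.250 mg/L.
DO = 8.86 − 5.250 = 3.610 mg/L.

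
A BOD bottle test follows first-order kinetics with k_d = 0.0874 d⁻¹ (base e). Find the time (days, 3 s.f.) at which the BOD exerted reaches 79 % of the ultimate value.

y/L₀ = 1 − e^(−k_d t) = 0.79 ⇒ e^(−k_d t) = 0.210
t = −ln(0.210) / 0.0874 = 1.561 / 0.0874 = 17.86 d.

t ≈ 17.9 d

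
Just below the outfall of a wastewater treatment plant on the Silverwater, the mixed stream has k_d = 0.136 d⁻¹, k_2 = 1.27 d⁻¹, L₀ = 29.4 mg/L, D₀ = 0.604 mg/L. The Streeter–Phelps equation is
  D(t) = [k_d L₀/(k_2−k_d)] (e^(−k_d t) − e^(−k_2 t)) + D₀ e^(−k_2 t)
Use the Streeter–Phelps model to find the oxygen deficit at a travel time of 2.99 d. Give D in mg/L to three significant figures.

k_d L₀/(k_2−k_d) = 0.136×29.4/(1.27−0.136) = 3.998/1.134 = 3.526 mg/L.
e^(−k_d t) = e^(−0.136×2.990) = 0.6659; e^(−k_2 t) = e^(−1.27×2.990) = 0.02243.
D = 3.526 × (0.6659 − 0.02243) + 0.604 × 0.02243 = 2.269 + 0.01355 = 2.282 mg/L.

D ≈ 2.28 mg/L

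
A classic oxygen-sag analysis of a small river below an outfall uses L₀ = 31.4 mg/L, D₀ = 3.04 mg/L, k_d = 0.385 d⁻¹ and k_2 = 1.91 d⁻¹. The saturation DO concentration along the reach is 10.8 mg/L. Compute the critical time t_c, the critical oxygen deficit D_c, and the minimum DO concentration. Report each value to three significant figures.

t_c = [1/(k_2−k_d)] ln[(k_2/k_d)(1 − D₀(k_2−k_d)/(k_d L₀))]
= [1/(1.91−0.385)] ln[(1.91/0.385)(1 − 3.04×1.525/(0.385×31.4))]
= (1/1.525) ln[4.961 × 0.6165] = 0.6557 × ln(3.059) = 0.6557 × 1.118 = 0.7331 d.
D_c = (k_d/k_2) L₀ e^(−k_d t_c) = (0.385/1.91) × 31.4 × e^(−0.385×0.7331) = 0.2016 × 31.4 × 0.7541 = 4.773 mg/L.
Minimum DO = C_s − D_c = 10.8 − 4.773 = 6.027 mg/L.

t_c ≈ 0.733 d; D_c ≈ 4.77 mg/L; min DO ≈ 6.03 mg/L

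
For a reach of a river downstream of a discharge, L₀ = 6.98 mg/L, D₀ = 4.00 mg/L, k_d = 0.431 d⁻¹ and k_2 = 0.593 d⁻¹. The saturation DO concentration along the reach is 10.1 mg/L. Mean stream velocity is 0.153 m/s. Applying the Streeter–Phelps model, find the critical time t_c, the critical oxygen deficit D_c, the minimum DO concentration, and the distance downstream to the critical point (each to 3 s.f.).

At the critical point dD/dt = 0, so k_d L₀ e^(−k_d t) = k_2 D. Substituting D(t) from the Streeter–Phelps equation and solving for t gives
t_c = ln[(k_2/k_d)(1 − D₀(k_2−k_d)/(k_d L₀))] / (k_2−k_d).
Here k_2−k_d = 0.1620 d⁻¹ and 1 − D₀(k_2−k_d)/(k_d L₀) = 1 − 4.00×0.1620/(0.431×6.98) = 0.7846, so
t_c = ln(1.376 × 0.7846) / 0.1620 = 0.07651 / 0.1620 = 0.4723 d.
L(t_c) = L₀ e^(−k_d t_c) = 6.98 × 0.8158 = 5.695 mg/L, and at the critical point k_2 D_c = k_d L, so D_c = (0.431/0.593) × 5.695 = 4.139 mg/L.
Minimum DO = C_s − D_c = 10.1 − 4.139 = 5.961 mg/L.
x_c = v t_c = 0.153 m/s × 0.4723 d × 86400 s/d = 6243 m ≈ 6.24 km.

t_c ≈ 0.472 d; D_c ≈ 4.14 mg/L; min DO ≈ 5.96 mg/L; x_c ≈ 6.24 km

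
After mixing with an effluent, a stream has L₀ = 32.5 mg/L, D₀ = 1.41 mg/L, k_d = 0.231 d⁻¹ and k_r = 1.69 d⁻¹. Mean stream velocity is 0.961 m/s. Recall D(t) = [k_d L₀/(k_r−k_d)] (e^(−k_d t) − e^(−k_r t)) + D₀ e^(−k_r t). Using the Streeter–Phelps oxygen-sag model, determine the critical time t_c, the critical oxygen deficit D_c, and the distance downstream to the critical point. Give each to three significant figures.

At the critical point dD/dt = 0, so k_d L₀ e^(−k_d t) = k_r D. Substituting D(t) from the Streeter–Phelps equation and solving for t gives
t_c = ln[(k_r/k_d)(1 − D₀(k_r−k_d)/(k_d L₀))] / (k_r−k_d).
Here k_r−k_d = 1.459 d⁻¹ and 1 − D₀(k_r−k_d)/(k_d L₀) = 1 − 1.41×1.459/(0.231×32.5) = 0.7260, so
t_c = ln(7.316 × 0.7260) / 1.459 = 1.670 / 1.459 = 1.145 d.
D_c = (k_d/k_r) L₀ e^(−k_d t_c) = (0.231/1.69) × 32.5 × e^(−0.231×1.145) = 0.1367 × 32.5 × 0.7677 = 3.410 mg/L.
x_c = v t_c = 0.961 m/s × 1.145 d × 86400 s/d = 95030 m ≈ 95.0 km.

t_c ≈ 1.14 d; D_c ≈ 3.41 mg/L; x_c ≈ 95.0 km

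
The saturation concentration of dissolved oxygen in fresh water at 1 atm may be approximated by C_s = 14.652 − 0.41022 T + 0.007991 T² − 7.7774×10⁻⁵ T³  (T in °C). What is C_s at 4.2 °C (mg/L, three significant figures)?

C_s ≈ 13.1 mg/L

C_s = 14.652 − 0.41022×4.2 + 0.007991×4.2² − 7.7774×10⁻⁵×4.2³ = 13.06 mg/L.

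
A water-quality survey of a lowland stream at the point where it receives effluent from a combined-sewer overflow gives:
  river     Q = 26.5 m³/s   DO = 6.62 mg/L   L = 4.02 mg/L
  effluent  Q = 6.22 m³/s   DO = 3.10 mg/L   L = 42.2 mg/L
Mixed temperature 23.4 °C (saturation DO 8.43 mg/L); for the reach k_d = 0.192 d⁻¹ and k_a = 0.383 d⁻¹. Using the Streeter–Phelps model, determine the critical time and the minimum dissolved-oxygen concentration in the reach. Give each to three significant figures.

t_c ≈ 2.32 d; minimum DO ≈ 4.81 mg/L

Mixed DO = (26.5×6.62 + 6.22×3.10)/(26.5+6.22) = 194.7/32.72 = 5.951 mg/L.
Mixed L₀ = (26.5×4.02 + 6.22×42.2)/(32.72) = 369.0/32.72 = 11.28 mg/L.
Initial deficit D₀ = C_s − DO₀ = 8.43 − 5.951 = 2.479 mg/L.
t_c = (1/0.1910) ln[(0.383/0.192)(1 − 2.479×0.1910/(0.192×11.28))] = 5.236 × ln(1.559) = 2.323 d.
D_c = (0.192/0.383) × 11.28 × e^(−0.192×2.323) = 0.5013 × 11.28 × 0.6401 = 3.619 mg/L.
Minimum DO = 8.43 − 3.619 = 4.811 mg/L.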